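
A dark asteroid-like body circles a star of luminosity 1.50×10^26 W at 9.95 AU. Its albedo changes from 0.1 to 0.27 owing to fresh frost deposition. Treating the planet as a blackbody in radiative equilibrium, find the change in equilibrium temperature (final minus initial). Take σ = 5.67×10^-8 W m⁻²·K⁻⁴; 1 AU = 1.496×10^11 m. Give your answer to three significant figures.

Orbital distance: d = 9.95 AU = 1.489×10^12 m.
Spreading L over a sphere of radius d: S = 1.50×10^26/(4π·1.49×10^12²) = 5.387 W m⁻².
Before: T₁ = [5.387·0.9/(4σ)]^(1/4) = 68.00 K.
Final:   T₂ = [S(1−0.27)/(4σ)]^(1/4) = 64.53 K.
ΔT = T₂ − T₁ = -3.467 K.

-3.47 kelvin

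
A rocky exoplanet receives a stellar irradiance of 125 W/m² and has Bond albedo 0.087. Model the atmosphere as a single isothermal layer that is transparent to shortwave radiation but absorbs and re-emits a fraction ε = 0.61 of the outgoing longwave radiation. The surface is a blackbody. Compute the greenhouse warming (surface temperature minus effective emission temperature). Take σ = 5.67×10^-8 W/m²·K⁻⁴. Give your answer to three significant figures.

At the top of the atmosphere, σT_e⁴ = S(1−α)/4 = 28.53 W/m², giving T_e = 149.8 K.
Surface balance with a leaky layer gives σT_s⁴ = σT_e⁴·2/(2−ε), so T_s = T_e·[2/(2−0.61)]^(1/4) = 164.0 K.
T_s − T_e = 164.0 − 149.8 = 14.26 K.

14.3 K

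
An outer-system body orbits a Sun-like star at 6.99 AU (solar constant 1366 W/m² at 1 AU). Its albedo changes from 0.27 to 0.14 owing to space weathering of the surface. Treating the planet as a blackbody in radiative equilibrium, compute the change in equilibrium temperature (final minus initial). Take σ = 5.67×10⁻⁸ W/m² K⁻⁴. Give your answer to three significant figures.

By the inverse-square law, S = 1366/6.99² = 27.96 W/m².
With α = 0.27, T₁ = 97.40 K.
After:  T₂ = [27.96·0.86/(4σ)]^(1/4) = 101.5 K.
Change: 101.5 − 97.40 = 4.073 K.

4.07 kelvin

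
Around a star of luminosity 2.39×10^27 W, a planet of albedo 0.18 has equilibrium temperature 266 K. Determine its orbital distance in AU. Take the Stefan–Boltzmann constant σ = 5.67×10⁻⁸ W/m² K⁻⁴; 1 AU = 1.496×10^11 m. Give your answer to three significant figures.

The flux needed for this T is 4σT⁴/(1−0.18) = 1385 W/m².
From L = 4πd²S, d = √(2.39×10^27/(4π·1385)) = 3.706×10^11 m = 2.477 AU.

2.48 AU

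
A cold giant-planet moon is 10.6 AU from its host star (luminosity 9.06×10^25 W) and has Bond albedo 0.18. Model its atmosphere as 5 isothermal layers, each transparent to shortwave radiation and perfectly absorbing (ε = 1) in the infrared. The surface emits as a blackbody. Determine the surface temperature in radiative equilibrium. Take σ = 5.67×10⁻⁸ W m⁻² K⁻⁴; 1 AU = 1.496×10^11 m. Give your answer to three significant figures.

d = 10.6 × 1.496×10^11 m = 1.586×10^12 m.
Spreading L over a sphere of radius d: S = 9.06×10^25/(4π·1.59×10^12²) = 2.867 W m⁻².
Top-of-atmosphere balance: σT_e⁴ = S(1−α)/4 = 0.5878 W m⁻² → T_e = 56.74 K.
Layer-by-layer balance gives σT_s⁴ = (N+1)σT_e⁴, so T_s = 6^¼·56.74 = 88.81 K.

88.8 K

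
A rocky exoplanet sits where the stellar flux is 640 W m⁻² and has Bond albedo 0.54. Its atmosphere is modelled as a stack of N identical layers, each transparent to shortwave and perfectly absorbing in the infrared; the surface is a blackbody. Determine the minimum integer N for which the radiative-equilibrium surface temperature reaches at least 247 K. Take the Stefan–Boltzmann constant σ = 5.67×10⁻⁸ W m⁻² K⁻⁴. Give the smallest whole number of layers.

2

Top-of-atmosphere balance: σT_e⁴ = S(1−α)/4 = 73.60 W m⁻² → T_e = 189.8 K.
T_s = (N+1)^(1/4)·T_e ≥ 247 K requires N+1 ≥ (T_s/T_e)⁴ = (247/189.8)⁴ = 2.867.
Rounding up, N = 2.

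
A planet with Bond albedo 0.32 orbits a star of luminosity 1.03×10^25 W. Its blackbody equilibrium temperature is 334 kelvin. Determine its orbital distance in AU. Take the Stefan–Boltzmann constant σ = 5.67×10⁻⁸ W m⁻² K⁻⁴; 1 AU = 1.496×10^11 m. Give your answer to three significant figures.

0.0939 AU

Energy balance gives S = 4σT⁴/(1−α) = 4151 W m⁻².
S = L/(4πd²) → d = √(L/4πS) = √(1.03×10^25/(4π·4151)) = 1.405×10^10 m = 0.09393 AU.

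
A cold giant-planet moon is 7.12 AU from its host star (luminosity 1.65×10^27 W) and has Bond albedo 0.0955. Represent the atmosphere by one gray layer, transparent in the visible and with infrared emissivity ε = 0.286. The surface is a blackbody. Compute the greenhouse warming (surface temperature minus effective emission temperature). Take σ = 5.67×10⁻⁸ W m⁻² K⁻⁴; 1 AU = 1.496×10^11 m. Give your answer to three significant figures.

5.77 K

Orbital distance: d = 7.12 AU = 1.065×10^12 m.
S = L/(4πd²) = 115.7 W m⁻².
The planet radiates to space at T_e = [S(1−α)/(4σ)]^(1/4) = 146.6 K.
For a single slab of emissivity ε, T_s⁴ = 2T_e⁴/(2−ε); thus T_s = 146.6·(1.167)^(1/4) = 152.3 K.
Greenhouse warming: T_s − T_e = 5.765 K.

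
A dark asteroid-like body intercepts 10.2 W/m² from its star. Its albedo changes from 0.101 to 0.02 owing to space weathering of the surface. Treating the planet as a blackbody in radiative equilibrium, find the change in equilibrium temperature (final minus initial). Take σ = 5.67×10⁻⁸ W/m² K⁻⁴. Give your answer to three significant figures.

1.74 kelvin

Initial: T₁ = [S(1−0.101)/(4σ)]^(1/4) = 79.74 K.
Final:   T₂ = [S(1−0.02)/(4σ)]^(1/4) = 81.48 K.
Change: 81.48 − 79.74 = 1.738 K.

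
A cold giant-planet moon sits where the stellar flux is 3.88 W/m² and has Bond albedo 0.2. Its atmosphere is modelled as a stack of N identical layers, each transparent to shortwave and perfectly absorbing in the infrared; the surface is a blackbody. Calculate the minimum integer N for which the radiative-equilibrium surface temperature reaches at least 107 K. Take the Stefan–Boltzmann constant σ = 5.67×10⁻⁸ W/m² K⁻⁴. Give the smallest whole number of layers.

9

Top-of-atmosphere balance: σT_e⁴ = S(1−α)/4 = 0.7760 W/m² → T_e = 60.82 K.
T_s = (N+1)^(1/4)·T_e ≥ 107 K requires N+1 ≥ (T_s/T_e)⁴ = (107/60.82)⁴ = 9.578.
Rounding up, N = 9.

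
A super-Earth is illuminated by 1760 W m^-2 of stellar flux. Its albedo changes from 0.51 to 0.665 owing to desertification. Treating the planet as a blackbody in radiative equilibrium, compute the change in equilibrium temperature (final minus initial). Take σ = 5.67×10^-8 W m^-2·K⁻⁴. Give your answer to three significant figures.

Before: T₁ = [1760·0.49/(4σ)]^(1/4) = 248.3 K.
With α = 0.665, T₂ = 225.8 K.
Change: 225.8 − 248.3 = -22.52 K.

-22.5 K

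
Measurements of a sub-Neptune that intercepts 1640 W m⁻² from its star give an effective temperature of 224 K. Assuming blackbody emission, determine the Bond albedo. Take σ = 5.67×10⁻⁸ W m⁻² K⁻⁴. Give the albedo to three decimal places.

From σT⁴ = S(1−α)/4 we invert for α: 1−α = 4σT⁴/S.
4σT⁴ = 4·5.67×10⁻⁸·(224)⁴ = 571.0 W m⁻².
Hence α = 1 − 571.0/1640 = 0.6518.

0.652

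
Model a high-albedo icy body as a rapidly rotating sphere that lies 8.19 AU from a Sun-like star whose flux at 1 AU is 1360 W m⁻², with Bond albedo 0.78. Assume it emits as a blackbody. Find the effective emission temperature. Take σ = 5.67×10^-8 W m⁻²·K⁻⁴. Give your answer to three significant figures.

66.6 K

Irradiance scales as 1/d², so S = 1360 W m⁻² × (1/8.19)² = 20.28 W m⁻².
Absorbed flux (global mean): S(1−α)/4 = 20.28·0.22/4 = 1.115 W m⁻².
In equilibrium σT⁴ equals this, so T = 66.59 K.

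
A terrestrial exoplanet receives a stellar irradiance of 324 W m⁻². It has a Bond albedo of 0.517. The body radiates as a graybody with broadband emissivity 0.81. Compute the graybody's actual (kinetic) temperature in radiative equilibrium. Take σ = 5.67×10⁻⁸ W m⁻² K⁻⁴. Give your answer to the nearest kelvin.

The planet absorbs (1−α)S over its disc πR² and re-emits over 4πR², so the mean absorbed flux is (1−0.517)·324.0/4 = 39.12 W m⁻².
Equating to εσT⁴ with ε = 0.81: T = (39.12/0.81σ)^(1/4) = 170.8 K.

171 K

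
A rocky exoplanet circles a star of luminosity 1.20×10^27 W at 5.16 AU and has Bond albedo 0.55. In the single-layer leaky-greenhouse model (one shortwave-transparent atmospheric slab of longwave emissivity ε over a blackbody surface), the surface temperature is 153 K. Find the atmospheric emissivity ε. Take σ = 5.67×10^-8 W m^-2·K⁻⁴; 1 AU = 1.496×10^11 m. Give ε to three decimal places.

Orbital distance: d = 5.16 AU = 7.719×10^11 m.
S = L/(4πd²) = 160.3 W m^-2.
Effective temperature: T_e = [S(1−α)/(4σ)]^(1/4) = 133.5 K.
T_s⁴ = T_e⁴·2/(2−ε) → ε = 2 − 2(T_e/T_s)⁴ = 2 − 2·(133.5/153)⁴ = 0.8395.

0.840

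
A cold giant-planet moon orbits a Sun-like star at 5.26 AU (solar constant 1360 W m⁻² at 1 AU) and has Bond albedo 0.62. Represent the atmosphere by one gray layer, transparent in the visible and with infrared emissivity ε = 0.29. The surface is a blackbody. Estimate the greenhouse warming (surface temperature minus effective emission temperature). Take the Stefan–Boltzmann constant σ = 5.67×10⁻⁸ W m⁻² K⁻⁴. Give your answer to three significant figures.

Irradiance scales as 1/d², so S = 1360 W m⁻² × (1/5.26)² = 49.15 W m⁻².
Effective emission temperature (TOA balance): σT_e⁴ = S(1−α)/4 = 4.670 W m⁻² → T_e = 95.26 K.
For a single slab of emissivity ε, T_s⁴ = 2T_e⁴/(2−ε); thus T_s = 95.26·(1.17)^(1/4) = 99.07 K.
T_s − T_e = 99.07 − 95.26 = 3.805 K.

3.80 kelvin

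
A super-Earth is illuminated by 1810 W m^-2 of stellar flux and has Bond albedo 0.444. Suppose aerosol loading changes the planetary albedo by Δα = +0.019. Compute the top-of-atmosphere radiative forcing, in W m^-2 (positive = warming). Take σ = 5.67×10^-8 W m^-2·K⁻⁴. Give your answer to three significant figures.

-8.60 W m^-2

ΔF = −(S/4)Δα = −(1810/4)×(+0.019) = -8.598 W m^-2.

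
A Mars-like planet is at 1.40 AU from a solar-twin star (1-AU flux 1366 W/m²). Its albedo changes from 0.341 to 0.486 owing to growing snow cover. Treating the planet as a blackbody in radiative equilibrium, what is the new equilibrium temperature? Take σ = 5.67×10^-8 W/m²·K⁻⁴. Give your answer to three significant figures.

Irradiance scales as 1/d², so S = 1366 W/m² × (1/1.40)² = 696.9 W/m².
New equilibrium: T₂ = [(1−0.486)·696.9/(4σ)]^(1/4) = 199.4 K.

199 K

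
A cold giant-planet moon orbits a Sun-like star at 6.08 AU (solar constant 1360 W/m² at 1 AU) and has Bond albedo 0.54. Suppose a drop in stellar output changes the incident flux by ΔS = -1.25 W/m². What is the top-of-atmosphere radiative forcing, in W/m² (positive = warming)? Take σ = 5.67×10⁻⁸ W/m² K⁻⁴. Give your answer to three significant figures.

By the inverse-square law, S = 1360/6.08² = 36.79 W/m².
ΔF = Δ[S(1−α)]/4 = (1−0.54)·-1.25/4 = -0.1437 W/m².

-0.144 W/m²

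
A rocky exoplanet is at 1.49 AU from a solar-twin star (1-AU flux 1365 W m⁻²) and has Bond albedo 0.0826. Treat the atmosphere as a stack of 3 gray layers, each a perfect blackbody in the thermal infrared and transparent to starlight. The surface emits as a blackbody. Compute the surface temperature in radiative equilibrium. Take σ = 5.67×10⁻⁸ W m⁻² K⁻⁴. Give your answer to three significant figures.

By the inverse-square law, S = 1365/1.49² = 614.8 W m⁻².
The effective emission temperature is T_e = [S(1−α)/(4σ)]^¼ = 223.3 K.
For an N-layer opaque stack, T_s⁴ = (N+1)T_e⁴, hence T_s = (4)^(1/4)×223.3 K = 315.8 K.

316 K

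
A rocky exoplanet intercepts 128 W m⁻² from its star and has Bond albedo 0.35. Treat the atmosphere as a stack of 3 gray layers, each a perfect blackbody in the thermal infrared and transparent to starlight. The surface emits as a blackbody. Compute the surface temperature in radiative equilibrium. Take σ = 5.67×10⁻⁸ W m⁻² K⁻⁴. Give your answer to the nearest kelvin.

The effective emission temperature is T_e = [S(1−α)/(4σ)]^¼ = 138.4 K.
For an N-layer opaque stack, T_s⁴ = (N+1)T_e⁴, hence T_s = (4)^(1/4)×138.4 K = 195.7 K.

196 kelvin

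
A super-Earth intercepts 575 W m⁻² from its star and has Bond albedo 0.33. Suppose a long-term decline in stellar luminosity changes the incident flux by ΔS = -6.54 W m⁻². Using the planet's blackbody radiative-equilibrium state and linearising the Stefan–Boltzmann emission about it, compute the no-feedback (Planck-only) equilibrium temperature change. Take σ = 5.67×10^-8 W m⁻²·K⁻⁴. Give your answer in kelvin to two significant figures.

Unperturbed T_e = [575.0·(1−0.33)/(4σ)]^¼ = 203.0 K.
TOA radiative forcing: ΔF = (1−α)ΔS/4 = 0.67·(-6.54)/4 = -1.095 W m⁻².
The Planck feedback parameter is 4σT_e³ = 1.898 W m⁻²/K.
ΔT₀ = ΔF/λ_P = -1.095/1.898 = -0.577 K.

-0.58 K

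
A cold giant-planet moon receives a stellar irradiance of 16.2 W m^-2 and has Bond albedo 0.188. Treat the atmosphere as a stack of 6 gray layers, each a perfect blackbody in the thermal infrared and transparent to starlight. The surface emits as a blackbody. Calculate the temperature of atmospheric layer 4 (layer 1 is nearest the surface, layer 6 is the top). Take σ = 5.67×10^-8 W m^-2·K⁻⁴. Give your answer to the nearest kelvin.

Top-of-atmosphere balance: σT_e⁴ = S(1−α)/4 = 3.289 W m^-2 → T_e = 87.27 K.
The net upward flux σT_e⁴ is constant between every pair of levels, so T_k⁴ = (N+1−k)T_e⁴.
With k = 4: T_4 = (6+1−4)^¼·87.27 K = 114.9 K.

115 K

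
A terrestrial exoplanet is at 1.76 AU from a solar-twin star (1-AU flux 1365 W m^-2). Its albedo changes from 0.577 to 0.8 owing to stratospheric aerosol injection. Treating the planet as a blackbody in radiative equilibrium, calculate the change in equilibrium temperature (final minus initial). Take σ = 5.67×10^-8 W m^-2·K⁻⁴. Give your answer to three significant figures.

By the inverse-square law, S = 1365/1.76² = 440.7 W m^-2.
With α = 0.577, T₁ = 169.3 K.
With α = 0.8, T₂ = 140.4 K.
Change: 140.4 − 169.3 = -28.92 K.

-28.9 kelvin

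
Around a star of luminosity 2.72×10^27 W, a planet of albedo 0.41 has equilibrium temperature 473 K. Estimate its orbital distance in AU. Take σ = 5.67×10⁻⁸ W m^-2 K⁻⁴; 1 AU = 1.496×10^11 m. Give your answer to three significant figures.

0.709 AU

Required flux: S = 4σT⁴/(1−α) = 19240 W m^-2.
S = L/(4πd²) → d = √(L/4πS) = √(2.72×10^27/(4π·19240)) = 1.061×10^11 m = 0.7090 AU.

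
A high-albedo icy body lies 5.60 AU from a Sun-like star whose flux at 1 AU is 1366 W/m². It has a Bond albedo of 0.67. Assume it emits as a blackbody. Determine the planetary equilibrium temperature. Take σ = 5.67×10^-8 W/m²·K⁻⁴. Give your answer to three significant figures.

89.2 K

Flux at the orbit: S = 1366/(5.60)² = 43.56 W/m².
Absorbed flux (global mean): S(1−α)/4 = 43.56·0.33/4 = 3.594 W/m².
Set σT⁴ = 3.594 → T = (3.594/σ)^(1/4) = 89.22 K.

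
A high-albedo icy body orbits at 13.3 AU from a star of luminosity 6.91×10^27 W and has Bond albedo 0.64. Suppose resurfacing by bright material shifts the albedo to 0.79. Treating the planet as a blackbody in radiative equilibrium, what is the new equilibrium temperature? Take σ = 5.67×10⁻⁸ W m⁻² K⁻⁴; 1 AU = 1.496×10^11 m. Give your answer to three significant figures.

Orbital distance: d = 13.3 AU = 1.990×10^12 m.
Spreading L over a sphere of radius d: S = 6.91×10^27/(4π·1.99×10^12²) = 138.9 W m⁻².
With the new albedo, S(1−α₂)/4 = 7.292 W m⁻², so T₂ = 106.5 K.

106 K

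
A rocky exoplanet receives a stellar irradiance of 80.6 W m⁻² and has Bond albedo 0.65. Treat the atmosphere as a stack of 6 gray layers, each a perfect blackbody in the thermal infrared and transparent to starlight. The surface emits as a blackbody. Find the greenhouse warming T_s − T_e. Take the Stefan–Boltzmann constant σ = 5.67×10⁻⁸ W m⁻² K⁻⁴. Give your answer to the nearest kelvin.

OLR = S(1−α)/4 = 7.052 W m⁻²; the top layer radiates at T_e = 105.6 K.
T_s = (N+1)^(1/4)·T_e = 171.8 K.
Warming: T_s − T_e = 66.17 K.

66 K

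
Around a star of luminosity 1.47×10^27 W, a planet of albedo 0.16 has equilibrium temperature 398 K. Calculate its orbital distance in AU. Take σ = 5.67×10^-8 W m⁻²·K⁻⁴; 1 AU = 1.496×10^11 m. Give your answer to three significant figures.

0.878 AU

Energy balance gives S = 4σT⁴/(1−α) = 6775 W m⁻².
From L = 4πd²S, d = √(1.47×10^27/(4π·6775)) = 1.314×10^11 m = 0.8784 AU.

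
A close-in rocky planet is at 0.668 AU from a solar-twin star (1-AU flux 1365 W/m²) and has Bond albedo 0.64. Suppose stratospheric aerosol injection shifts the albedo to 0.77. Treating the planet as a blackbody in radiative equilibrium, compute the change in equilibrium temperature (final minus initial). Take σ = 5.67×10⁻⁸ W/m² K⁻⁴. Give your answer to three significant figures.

-28.0 K

Irradiance scales as 1/d², so S = 1365 W/m² × (1/0.668)² = 3059 W/m².
Before: T₁ = [3059·0.36/(4σ)]^(1/4) = 264.0 K.
After:  T₂ = [3059·0.23/(4σ)]^(1/4) = 236.0 K.
ΔT = T₂ − T₁ = -27.97 K.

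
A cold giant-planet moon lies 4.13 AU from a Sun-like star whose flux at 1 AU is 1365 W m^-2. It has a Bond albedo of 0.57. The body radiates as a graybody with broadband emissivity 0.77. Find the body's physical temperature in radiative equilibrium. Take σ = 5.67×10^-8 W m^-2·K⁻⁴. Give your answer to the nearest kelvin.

By the inverse-square law, S = 1365/4.13² = 80.03 W m^-2.
Averaging over the sphere, the absorbed flux is S(1−α)/4 = 8.603 W m^-2.
Equating to εσT⁴ with ε = 0.77: T = (8.603/0.77σ)^(1/4) = 118.5 K.

118 kelvin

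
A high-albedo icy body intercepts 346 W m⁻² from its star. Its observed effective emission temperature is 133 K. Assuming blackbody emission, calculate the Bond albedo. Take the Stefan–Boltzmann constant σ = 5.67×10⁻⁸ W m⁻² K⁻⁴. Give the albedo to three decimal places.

Energy balance: S(1−α)/4 = σT⁴, so 1−α = 4σT⁴/S.
4σT⁴ = 4·5.67×10⁻⁸·(133)⁴ = 70.97 W m⁻².
Hence α = 1 − 70.97/346.0 = 0.7949.

0.795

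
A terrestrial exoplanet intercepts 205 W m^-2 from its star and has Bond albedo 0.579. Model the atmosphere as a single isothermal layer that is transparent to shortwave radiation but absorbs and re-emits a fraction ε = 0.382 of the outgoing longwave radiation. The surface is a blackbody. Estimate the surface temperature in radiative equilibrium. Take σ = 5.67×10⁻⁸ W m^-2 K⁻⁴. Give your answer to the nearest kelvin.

147 K

The planet radiates to space at T_e = [S(1−α)/(4σ)]^(1/4) = 139.7 K.
Surface balance with a leaky layer gives σT_s⁴ = σT_e⁴·2/(2−ε), so T_s = T_e·[2/(2−0.382)]^(1/4) = 147.3 K.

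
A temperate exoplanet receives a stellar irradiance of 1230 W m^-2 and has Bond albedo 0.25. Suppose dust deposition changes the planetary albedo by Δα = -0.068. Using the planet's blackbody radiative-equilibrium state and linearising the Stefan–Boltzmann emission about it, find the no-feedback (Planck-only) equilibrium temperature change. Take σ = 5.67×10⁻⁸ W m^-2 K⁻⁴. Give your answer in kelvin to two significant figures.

5.7 kelvin

Reference equilibrium: T_e = [S(1−α)/(4σ)]^(1/4) = 252.5 K.
TOA radiative forcing: ΔF = −S·Δα/4 = −1230·(-0.068)/4 = 20.91 W m^-2.
The Planck feedback parameter is 4σT_e³ = 3.653 W m^-2/K.
Hence the no-feedback warming is ΔF/(4σT_e³) = 5.72 K.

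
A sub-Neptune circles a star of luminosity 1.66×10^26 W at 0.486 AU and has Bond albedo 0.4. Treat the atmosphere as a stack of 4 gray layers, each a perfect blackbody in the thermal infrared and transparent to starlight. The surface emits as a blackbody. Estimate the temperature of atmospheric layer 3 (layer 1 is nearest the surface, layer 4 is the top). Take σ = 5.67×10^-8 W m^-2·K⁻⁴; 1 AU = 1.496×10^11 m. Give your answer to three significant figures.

339 kelvin

d = 0.486 × 1.496×10^11 m = 7.271×10^10 m.
Flux at the orbit: S = L/(4πd²) = 1.66×10^26/(4π·(7.27×10^10)²) = 2499 W m^-2.
OLR = S(1−α)/4 = 374.8 W m^-2; the top layer radiates at T_e = 285.1 K.
The net upward flux σT_e⁴ is constant between every pair of levels, so T_k⁴ = (N+1−k)T_e⁴.
T_3 = (2)^(1/4)·285.1 = 339.1 K.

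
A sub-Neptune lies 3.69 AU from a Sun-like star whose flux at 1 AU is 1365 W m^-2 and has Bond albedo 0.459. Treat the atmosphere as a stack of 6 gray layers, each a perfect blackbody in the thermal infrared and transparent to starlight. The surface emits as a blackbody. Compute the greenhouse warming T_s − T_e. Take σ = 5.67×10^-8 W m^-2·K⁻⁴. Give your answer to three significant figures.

By the inverse-square law, S = 1365/3.69² = 100.2 W m^-2.
The effective emission temperature is T_e = [S(1−α)/(4σ)]^¼ = 124.4 K.
T_s = (N+1)^(1/4)·T_e = 202.3 K.
Warming: T_s − T_e = 77.92 K.

77.9 kelvin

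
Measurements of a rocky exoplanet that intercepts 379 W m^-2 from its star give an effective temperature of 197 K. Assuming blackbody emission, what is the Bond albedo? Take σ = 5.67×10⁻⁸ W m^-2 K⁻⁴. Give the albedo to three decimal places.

0.099

Rearranging the radiative balance, α = 1 − 4σT⁴/S.
σT⁴ = 85.40 W m^-2, so 4σT⁴ = 341.6 W m^-2.
1−α = 341.6/379.0 = 0.9013, so α = 0.0987.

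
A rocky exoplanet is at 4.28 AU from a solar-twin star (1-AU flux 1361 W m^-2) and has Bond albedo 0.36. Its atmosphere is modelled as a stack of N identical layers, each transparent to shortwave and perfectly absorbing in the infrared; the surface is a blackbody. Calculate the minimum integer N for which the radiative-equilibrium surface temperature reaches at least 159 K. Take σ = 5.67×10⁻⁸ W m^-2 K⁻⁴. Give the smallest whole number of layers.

3

Irradiance scales as 1/d², so S = 1361 W m^-2 × (1/4.28)² = 74.30 W m^-2.
The effective emission temperature is T_e = [S(1−α)/(4σ)]^¼ = 120.3 K.
Need (N+1)T_e⁴ ≥ T_s⁴, i.e. N+1 ≥ (159/120.3)⁴ = 3.048.
The minimum whole number is N = 3.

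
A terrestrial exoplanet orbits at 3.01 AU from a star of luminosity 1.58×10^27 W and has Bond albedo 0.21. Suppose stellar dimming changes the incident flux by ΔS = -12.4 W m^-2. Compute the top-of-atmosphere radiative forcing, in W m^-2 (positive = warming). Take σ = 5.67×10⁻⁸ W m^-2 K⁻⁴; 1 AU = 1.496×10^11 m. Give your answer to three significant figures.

Orbital distance: d = 3.01 AU = 4.503×10^11 m.
Spreading L over a sphere of radius d: S = 1.58×10^27/(4π·4.50×10^11²) = 620.1 W m^-2.
TOA radiative forcing: ΔF = (1−α)ΔS/4 = 0.79·(-12.4)/4 = -2.449 W m^-2.

-2.45 W m^-2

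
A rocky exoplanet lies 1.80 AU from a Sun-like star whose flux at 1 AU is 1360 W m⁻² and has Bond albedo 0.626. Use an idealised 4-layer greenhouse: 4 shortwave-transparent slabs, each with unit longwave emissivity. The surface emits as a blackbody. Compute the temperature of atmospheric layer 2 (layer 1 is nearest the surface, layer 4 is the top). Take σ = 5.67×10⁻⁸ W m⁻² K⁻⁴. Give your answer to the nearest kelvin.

By the inverse-square law, S = 1360/1.80² = 419.8 W m⁻².
OLR = S(1−α)/4 = 39.25 W m⁻²; the top layer radiates at T_e = 162.2 K.
The net upward flux σT_e⁴ is constant between every pair of levels, so T_k⁴ = (N+1−k)T_e⁴.
T_2 = (3)^(1/4)·162.2 = 213.5 K.

213 K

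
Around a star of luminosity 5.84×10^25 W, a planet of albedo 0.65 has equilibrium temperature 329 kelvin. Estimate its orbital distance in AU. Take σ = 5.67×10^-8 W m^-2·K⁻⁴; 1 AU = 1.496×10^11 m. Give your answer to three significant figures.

0.165 AU

Required flux: S = 4σT⁴/(1−α) = 7592 W m^-2.
S = L/(4πd²) → d = √(L/4πS) = √(5.84×10^25/(4π·7592)) = 2.474×10^10 m = 0.1654 AU.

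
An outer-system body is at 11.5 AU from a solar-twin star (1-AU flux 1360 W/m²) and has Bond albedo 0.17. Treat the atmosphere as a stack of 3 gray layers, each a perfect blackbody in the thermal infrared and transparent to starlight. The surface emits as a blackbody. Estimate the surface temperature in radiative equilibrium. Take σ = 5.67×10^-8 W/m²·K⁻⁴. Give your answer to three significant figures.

Flux at the orbit: S = 1360/(11.5)² = 10.28 W/m².
OLR = S(1−α)/4 = 2.134 W/m²; the top layer radiates at T_e = 78.32 K.
For an N-layer opaque stack, T_s⁴ = (N+1)T_e⁴, hence T_s = (4)^(1/4)×78.32 K = 110.8 K.

111 K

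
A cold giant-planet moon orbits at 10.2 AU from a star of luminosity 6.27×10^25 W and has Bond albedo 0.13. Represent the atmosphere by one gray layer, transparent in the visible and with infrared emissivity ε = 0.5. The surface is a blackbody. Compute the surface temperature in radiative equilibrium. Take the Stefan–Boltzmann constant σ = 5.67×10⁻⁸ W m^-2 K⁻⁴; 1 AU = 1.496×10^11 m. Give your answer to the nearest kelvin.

Orbital distance: d = 10.2 AU = 1.526×10^12 m.
S = L/(4πd²) = 2.143 W m^-2.
At the top of the atmosphere, σT_e⁴ = S(1−α)/4 = 0.4661 W m^-2, giving T_e = 53.54 K.
Surface balance with a leaky layer gives σT_s⁴ = σT_e⁴·2/(2−ε), so T_s = T_e·[2/(2−0.5)]^(1/4) = 57.54 K.

58 K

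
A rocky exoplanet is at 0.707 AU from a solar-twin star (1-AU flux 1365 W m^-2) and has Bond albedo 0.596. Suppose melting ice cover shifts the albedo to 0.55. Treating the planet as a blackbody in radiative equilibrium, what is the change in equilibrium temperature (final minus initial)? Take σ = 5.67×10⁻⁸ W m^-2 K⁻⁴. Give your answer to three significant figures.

By the inverse-square law, S = 1365/0.707² = 2731 W m^-2.
With α = 0.596, T₁ = 264.1 K.
After:  T₂ = [2731·0.45/(4σ)]^(1/4) = 271.3 K.
Change: 271.3 − 264.1 = 7.216 K.

7.22 K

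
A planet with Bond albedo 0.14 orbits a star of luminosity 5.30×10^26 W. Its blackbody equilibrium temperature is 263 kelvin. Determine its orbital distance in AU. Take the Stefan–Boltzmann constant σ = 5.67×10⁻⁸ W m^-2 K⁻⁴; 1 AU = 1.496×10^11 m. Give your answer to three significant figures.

Energy balance gives S = 4σT⁴/(1−α) = 1262 W m^-2.
S = L/(4πd²) → d = √(L/4πS) = √(5.30×10^26/(4π·1262)) = 1.828×10^11 m = 1.222 AU.

1.22 AU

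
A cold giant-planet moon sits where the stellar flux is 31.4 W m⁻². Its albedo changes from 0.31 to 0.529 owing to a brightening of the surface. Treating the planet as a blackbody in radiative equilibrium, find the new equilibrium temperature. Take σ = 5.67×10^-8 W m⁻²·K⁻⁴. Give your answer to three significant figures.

89.9 K

New equilibrium: T₂ = [(1−0.529)·31.40/(4σ)]^(1/4) = 89.86 K.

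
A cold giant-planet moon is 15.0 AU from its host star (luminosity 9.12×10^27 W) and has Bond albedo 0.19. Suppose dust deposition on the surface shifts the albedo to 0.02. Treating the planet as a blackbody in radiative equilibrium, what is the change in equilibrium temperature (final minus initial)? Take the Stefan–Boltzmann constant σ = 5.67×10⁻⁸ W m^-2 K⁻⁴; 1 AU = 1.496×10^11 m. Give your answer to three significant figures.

d = 15.0 × 1.496×10^11 m = 2.244×10^12 m.
Flux at the orbit: S = L/(4πd²) = 9.12×10^27/(4π·(2.24×10^12)²) = 144.1 W m^-2.
With α = 0.19, T₁ = 150.6 K.
Final:   T₂ = [S(1−0.02)/(4σ)]^(1/4) = 158.0 K.
ΔT = T₂ − T₁ = 7.348 K.

7.35 K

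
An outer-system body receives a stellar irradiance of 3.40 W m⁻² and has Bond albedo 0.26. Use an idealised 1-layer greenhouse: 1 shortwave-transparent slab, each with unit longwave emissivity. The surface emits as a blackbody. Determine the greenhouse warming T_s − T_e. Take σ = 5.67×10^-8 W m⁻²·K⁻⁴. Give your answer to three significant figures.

10.9 K

The effective emission temperature is T_e = [S(1−α)/(4σ)]^¼ = 57.71 K.
Surface: T_s = (2)^¼·T_e = 68.63 K.
Warming: T_s − T_e = 10.92 K.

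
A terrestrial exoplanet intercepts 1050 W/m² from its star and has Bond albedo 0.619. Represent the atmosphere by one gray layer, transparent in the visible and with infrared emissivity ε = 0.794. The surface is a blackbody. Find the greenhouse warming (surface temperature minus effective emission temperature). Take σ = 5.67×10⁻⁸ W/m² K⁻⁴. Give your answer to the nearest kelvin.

28 K

The planet radiates to space at T_e = [S(1−α)/(4σ)]^(1/4) = 204.9 K.
Surface balance with a leaky layer gives σT_s⁴ = σT_e⁴·2/(2−ε), so T_s = T_e·[2/(2−0.794)]^(1/4) = 232.6 K.
Greenhouse warming: T_s − T_e = 27.63 K.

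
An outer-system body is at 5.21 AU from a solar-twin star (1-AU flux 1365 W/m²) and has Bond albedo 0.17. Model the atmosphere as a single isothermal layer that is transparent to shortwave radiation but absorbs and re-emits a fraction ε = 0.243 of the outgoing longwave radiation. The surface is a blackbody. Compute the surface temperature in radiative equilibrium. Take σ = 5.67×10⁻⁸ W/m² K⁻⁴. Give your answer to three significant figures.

Flux at the orbit: S = 1365/(5.21)² = 50.29 W/m².
At the top of the atmosphere, σT_e⁴ = S(1−α)/4 = 10.43 W/m², giving T_e = 116.5 K.
Surface balance with a leaky layer gives σT_s⁴ = σT_e⁴·2/(2−ε), so T_s = T_e·[2/(2−0.243)]^(1/4) = 120.3 K.

120 K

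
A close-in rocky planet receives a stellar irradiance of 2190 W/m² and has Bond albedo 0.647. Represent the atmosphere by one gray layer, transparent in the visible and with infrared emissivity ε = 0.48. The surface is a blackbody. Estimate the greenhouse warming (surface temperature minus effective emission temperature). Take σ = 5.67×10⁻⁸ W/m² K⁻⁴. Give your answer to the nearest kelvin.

The planet radiates to space at T_e = [S(1−α)/(4σ)]^(1/4) = 241.6 K.
The surface balance (absorbed SW + ε·downward IR = σT_s⁴) with T_a⁴ = T_s⁴/2 reduces to T_s = T_e·[2/(2−ε)]^¼ = 258.8 K.
Greenhouse warming: T_s − T_e = 17.16 K.

17 kelvin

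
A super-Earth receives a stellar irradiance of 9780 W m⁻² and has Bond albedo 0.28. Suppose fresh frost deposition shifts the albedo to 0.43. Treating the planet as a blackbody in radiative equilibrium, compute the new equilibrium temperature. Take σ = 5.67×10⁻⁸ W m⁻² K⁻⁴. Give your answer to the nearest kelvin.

With the new albedo, S(1−α₂)/4 = 1394 W m⁻², so T₂ = 396.0 K.

396 kelvin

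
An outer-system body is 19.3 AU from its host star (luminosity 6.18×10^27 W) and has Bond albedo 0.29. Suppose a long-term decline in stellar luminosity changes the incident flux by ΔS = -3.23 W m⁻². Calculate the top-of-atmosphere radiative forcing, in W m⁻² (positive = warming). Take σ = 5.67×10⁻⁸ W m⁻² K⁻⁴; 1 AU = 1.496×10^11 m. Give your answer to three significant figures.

-0.573 W m⁻²

Orbital distance: d = 19.3 AU = 2.887×10^12 m.
Spreading L over a sphere of radius d: S = 6.18×10^27/(4π·2.89×10^12²) = 58.99 W m⁻².
Only a fraction (1−α) is absorbed and it's spread over 4πR², so ΔF = (1−α)ΔS/4 = -0.5733 W m⁻².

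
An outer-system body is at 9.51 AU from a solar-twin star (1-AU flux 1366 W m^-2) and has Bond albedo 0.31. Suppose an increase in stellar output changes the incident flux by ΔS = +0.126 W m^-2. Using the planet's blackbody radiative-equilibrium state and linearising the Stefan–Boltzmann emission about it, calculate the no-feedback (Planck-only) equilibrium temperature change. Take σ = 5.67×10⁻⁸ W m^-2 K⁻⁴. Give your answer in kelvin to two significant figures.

Flux at the orbit: S = 1366/(9.51)² = 15.10 W m^-2.
Unperturbed T_e = [15.10·(1−0.31)/(4σ)]^¼ = 82.33 K.
ΔF = Δ[S(1−α)]/4 = (1−0.31)·+0.126/4 = 0.02173 W m^-2.
Linearising σT⁴ gives d(σT⁴)/dT = 4σT_e³ = 0.1266 W m^-2 per K.
So ΔT₀ = 0.02173/0.1266 = 0.172 K.

0.17 K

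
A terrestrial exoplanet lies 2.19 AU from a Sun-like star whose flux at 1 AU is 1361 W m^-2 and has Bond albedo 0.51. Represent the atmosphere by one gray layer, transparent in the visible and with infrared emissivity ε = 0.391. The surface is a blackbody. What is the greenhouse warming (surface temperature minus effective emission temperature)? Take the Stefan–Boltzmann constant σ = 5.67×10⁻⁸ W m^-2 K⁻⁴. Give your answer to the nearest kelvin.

9 K

Irradiance scales as 1/d², so S = 1361 W m^-2 × (1/2.19)² = 283.8 W m^-2.
At the top of the atmosphere, σT_e⁴ = S(1−α)/4 = 34.76 W m^-2, giving T_e = 157.4 K.
For a single slab of emissivity ε, T_s⁴ = 2T_e⁴/(2−ε); thus T_s = 157.4·(1.243)^(1/4) = 166.1 K.
The atmosphere warms the surface by 8.795 K.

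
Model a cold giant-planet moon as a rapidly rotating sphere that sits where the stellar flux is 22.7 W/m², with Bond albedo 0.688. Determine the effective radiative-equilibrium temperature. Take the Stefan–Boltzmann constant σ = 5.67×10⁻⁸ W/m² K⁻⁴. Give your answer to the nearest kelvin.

The planet absorbs (1−α)S over its disc πR² and re-emits over 4πR², so the mean absorbed flux is (1−0.688)·22.70/4 = 1.771 W/m².
Set σT⁴ = 1.771 → T = (1.771/σ)^(1/4) = 74.75 K.

75 K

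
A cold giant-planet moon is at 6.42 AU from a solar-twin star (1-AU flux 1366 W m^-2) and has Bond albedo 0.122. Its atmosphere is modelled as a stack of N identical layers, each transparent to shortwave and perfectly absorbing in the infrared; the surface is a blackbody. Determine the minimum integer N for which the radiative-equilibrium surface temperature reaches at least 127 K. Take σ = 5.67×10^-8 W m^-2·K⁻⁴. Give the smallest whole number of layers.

Irradiance scales as 1/d², so S = 1366 W m^-2 × (1/6.42)² = 33.14 W m^-2.
Top-of-atmosphere balance: σT_e⁴ = S(1−α)/4 = 7.275 W m^-2 → T_e = 106.4 K.
Need (N+1)T_e⁴ ≥ T_s⁴, i.e. N+1 ≥ (127/106.4)⁴ = 2.028.
So N ≥ 1.028; the smallest integer is N = 2.

2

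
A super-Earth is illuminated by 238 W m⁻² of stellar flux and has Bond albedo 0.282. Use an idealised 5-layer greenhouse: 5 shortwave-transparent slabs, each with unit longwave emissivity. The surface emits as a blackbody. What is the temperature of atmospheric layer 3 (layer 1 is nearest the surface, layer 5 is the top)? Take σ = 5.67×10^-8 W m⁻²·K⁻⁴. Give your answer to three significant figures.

OLR = S(1−α)/4 = 42.72 W m⁻²; the top layer radiates at T_e = 165.7 K.
In the N-layer model, layer k (counted from the surface) has T_k = (N+1−k)^(1/4)·T_e.
With k = 3: T_3 = (5+1−3)^¼·165.7 K = 218.0 K.

218 kelvin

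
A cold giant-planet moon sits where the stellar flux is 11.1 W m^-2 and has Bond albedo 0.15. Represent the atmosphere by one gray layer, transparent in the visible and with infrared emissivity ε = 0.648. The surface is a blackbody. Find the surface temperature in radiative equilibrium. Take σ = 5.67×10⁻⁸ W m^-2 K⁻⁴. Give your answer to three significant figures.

Effective emission temperature (TOA balance): σT_e⁴ = S(1−α)/4 = 2.359 W m^-2 → T_e = 80.31 K.
The surface balance (absorbed SW + ε·downward IR = σT_s⁴) with T_a⁴ = T_s⁴/2 reduces to T_s = T_e·[2/(2−ε)]^¼ = 88.57 K.

88.6 kelvin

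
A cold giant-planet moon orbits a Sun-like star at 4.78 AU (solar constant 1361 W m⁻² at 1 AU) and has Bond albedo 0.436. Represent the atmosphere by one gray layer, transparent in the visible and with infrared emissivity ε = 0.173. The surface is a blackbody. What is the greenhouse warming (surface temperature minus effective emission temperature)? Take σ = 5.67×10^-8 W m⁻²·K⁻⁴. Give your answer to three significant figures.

2.52 K

Flux at the orbit: S = 1361/(4.78)² = 59.57 W m⁻².
Effective emission temperature (TOA balance): σT_e⁴ = S(1−α)/4 = 8.399 W m⁻² → T_e = 110.3 K.
Surface balance with a leaky layer gives σT_s⁴ = σT_e⁴·2/(2−ε), so T_s = T_e·[2/(2−0.173)]^(1/4) = 112.8 K.
Greenhouse warming: T_s − T_e = 2.524 K.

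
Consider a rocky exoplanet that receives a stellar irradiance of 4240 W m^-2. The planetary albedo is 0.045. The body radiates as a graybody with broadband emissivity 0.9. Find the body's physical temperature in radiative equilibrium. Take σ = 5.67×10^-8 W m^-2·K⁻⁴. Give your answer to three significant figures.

Averaging over the sphere, the absorbed flux is S(1−α)/4 = 1012 W m^-2.
Radiative balance εσT⁴ = 1012 gives T = [1012/(0.9·σ)]^(1/4) = 375.3 K.

375 K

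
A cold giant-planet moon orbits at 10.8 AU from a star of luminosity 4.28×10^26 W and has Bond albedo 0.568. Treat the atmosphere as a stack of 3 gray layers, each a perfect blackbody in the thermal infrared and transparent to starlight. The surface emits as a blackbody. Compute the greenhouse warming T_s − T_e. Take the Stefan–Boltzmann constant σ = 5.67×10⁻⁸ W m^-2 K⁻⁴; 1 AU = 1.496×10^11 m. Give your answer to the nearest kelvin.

29 K

d = 10.8 × 1.496×10^11 m = 1.616×10^12 m.
Flux at the orbit: S = L/(4πd²) = 4.28×10^26/(4π·(1.62×10^12)²) = 13.05 W m^-2.
OLR = S(1−α)/4 = 1.409 W m^-2; the top layer radiates at T_e = 70.61 K.
T_s = (N+1)^(1/4)·T_e = 99.85 K.
Warming: T_s − T_e = 29.25 K.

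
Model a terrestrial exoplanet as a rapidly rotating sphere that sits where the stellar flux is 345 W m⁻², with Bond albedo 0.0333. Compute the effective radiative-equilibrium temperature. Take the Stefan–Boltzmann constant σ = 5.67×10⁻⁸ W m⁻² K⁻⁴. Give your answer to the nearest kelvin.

Averaging over the sphere, the absorbed flux is S(1−α)/4 = 83.38 W m⁻².
Balancing against σT⁴: T = (83.38/5.67×10⁻⁸)^(1/4) = 195.8 K.

196 K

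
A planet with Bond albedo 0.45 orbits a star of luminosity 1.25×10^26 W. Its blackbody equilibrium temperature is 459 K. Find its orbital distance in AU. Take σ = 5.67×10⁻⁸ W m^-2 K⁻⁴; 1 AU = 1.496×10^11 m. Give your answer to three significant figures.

0.156 AU

Energy balance gives S = 4σT⁴/(1−α) = 18300 W m^-2.
From L = 4πd²S, d = √(1.25×10^26/(4π·18300)) = 2.331×10^10 m = 0.1558 AU.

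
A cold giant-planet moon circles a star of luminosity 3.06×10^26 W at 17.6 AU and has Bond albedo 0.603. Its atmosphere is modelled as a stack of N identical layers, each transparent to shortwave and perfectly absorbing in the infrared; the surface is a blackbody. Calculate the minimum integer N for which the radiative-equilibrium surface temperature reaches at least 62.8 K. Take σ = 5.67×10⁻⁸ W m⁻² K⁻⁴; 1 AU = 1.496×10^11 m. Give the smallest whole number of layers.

2

d = 17.6 × 1.496×10^11 m = 2.633×10^12 m.
S = L/(4πd²) = 3.513 W m⁻².
Top-of-atmosphere balance: σT_e⁴ = S(1−α)/4 = 0.3486 W m⁻² → T_e = 49.80 K.
T_s = (N+1)^(1/4)·T_e ≥ 62.8 K requires N+1 ≥ (T_s/T_e)⁴ = (62.8/49.80)⁴ = 2.530.
Rounding up, N = 2.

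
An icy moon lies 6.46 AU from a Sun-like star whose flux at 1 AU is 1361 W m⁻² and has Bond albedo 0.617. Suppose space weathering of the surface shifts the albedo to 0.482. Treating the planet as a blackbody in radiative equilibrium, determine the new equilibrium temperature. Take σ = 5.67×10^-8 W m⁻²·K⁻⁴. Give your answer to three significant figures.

92.9 K

Irradiance scales as 1/d², so S = 1361 W m⁻² × (1/6.46)² = 32.61 W m⁻².
T₂ = [S(1−α₂)/(4σ)]^(1/4) = [32.61·0.518/(4σ)]^(1/4) = 92.90 K.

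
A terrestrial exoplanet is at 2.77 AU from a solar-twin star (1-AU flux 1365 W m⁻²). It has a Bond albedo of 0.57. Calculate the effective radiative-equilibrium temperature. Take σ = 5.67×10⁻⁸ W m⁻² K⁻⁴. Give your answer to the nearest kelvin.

Flux at the orbit: S = 1365/(2.77)² = 177.9 W m⁻².
The planet absorbs (1−α)S over its disc πR² and re-emits over 4πR², so the mean absorbed flux is (1−0.57)·177.9/4 = 19.12 W m⁻².
In equilibrium σT⁴ equals this, so T = 135.5 K.

136 kelvin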